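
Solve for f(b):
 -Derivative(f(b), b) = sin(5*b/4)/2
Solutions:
 f(b) = C1 + 2*cos(5*b/4)/5


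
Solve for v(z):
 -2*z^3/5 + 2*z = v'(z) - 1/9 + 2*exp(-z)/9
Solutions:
 v(z) = C1 - z^4/10 + z^2 + z/9 + 2*exp(-z)/9


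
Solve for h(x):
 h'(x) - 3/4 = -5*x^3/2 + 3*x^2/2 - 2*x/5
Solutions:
 h(x) = C1 - 5*x^4/8 + x^3/2 - x^2/5 + 3*x/4


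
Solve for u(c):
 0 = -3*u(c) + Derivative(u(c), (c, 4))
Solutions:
 u(c) = C1*exp(-3^(1/4)*c) + C2*exp(3^(1/4)*c) + C3*sin(3^(1/4)*c) + C4*cos(3^(1/4)*c)


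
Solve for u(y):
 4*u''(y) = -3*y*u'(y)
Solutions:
 u(y) = C1 + C2*erf(sqrt(6)*y/4)


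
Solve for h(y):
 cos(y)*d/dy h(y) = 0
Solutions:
 h(y) = C1


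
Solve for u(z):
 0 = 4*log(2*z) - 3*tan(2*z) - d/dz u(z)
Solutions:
 u(z) = C1 + 4*z*log(z) - 4*z + 4*z*log(2) + 3*log(cos(2*z))/2


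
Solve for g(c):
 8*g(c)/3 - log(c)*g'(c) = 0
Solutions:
 g(c) = C1*exp(8*li(c)/3)


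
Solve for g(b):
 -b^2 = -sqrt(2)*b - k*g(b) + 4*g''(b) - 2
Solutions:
 g(b) = C1*exp(-b*sqrt(k)/2) + C2*exp(b*sqrt(k)/2) + b^2/k - sqrt(2)*b/k - 2/k + 8/k^2


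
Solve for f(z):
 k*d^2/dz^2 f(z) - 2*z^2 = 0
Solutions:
 f(z) = C1 + C2*z + z^4/(6*k)


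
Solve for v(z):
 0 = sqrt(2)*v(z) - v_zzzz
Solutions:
 v(z) = C1*exp(-2^(1/8)*z) + C2*exp(2^(1/8)*z) + C3*sin(2^(1/8)*z) + C4*cos(2^(1/8)*z)


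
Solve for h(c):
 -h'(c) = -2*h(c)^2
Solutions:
 h(c) = -1/(C1 + 2*c)


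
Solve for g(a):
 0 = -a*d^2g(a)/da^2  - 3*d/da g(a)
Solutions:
 g(a) = C1 + C2/a^2


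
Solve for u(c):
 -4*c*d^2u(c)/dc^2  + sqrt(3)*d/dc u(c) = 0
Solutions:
 u(c) = C1 + C2*c^(sqrt(3)/4 + 1)


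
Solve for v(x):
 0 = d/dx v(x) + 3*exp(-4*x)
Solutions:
 v(x) = C1 + 3*exp(-4*x)/4


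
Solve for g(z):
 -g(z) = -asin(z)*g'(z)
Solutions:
 g(z) = C1*exp(Integral(1/asin(z), z))


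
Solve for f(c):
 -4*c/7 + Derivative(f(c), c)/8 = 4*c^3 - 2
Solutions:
 f(c) = C1 + 8*c^4 + 16*c^2/7 - 16*c


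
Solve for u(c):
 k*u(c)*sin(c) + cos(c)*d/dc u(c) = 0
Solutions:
 u(c) = C1*exp(k*log(cos(c)))


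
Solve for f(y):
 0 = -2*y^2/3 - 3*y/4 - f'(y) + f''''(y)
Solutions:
 f(y) = C1 + C4*exp(y) - 2*y^3/9 - 3*y^2/8 + (C2*sin(sqrt(3)*y/2) + C3*cos(sqrt(3)*y/2))*exp(-y/2)


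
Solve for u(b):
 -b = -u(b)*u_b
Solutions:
 u(b) = -sqrt(C1 + b^2)
 u(b) = sqrt(C1 + b^2)


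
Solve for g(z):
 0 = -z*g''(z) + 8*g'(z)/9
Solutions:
 g(z) = C1 + C2*z^(17/9)


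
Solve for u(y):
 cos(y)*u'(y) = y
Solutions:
 u(y) = C1 + Integral(y/cos(y), y)


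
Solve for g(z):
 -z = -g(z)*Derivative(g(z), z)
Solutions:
 g(z) = -sqrt(C1 + z^2)
 g(z) = sqrt(C1 + z^2)


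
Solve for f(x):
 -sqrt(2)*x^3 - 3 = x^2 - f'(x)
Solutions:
 f(x) = C1 + sqrt(2)*x^4/4 + x^3/3 + 3*x


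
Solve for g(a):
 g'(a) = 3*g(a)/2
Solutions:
 g(a) = C1*exp(3*a/2)


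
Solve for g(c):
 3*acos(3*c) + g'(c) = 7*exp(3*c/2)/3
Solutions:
 g(c) = C1 - 3*c*acos(3*c) + sqrt(1 - 9*c^2) + 14*exp(3*c/2)/9


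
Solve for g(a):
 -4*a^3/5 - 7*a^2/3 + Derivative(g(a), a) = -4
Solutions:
 g(a) = C1 + a^4/5 + 7*a^3/9 - 4*a


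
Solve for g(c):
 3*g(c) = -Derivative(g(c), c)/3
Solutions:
 g(c) = C1*exp(-9*c)


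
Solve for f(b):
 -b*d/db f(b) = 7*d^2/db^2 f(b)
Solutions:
 f(b) = C1 + C2*erf(sqrt(14)*b/14)


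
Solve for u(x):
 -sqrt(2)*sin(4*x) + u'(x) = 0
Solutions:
 u(x) = C1 - sqrt(2)*cos(4*x)/4


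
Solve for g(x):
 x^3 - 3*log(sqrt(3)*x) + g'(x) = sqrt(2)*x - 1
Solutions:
 g(x) = C1 - x^4/4 + sqrt(2)*x^2/2 + 3*x*log(x) - 4*x + 3*x*log(3)/2


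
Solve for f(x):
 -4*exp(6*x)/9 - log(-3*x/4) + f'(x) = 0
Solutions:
 f(x) = C1 + x*log(-x) + x*(-2*log(2) - 1 + log(3)) + 2*exp(6*x)/27


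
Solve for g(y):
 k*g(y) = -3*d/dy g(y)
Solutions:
 g(y) = C1*exp(-k*y/3)


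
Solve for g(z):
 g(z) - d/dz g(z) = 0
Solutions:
 g(z) = C1*exp(z)


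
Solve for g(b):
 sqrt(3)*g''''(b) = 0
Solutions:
 g(b) = C1 + C2*b + C3*b^2 + C4*b^3


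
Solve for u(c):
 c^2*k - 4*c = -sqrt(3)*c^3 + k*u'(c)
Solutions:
 u(c) = C1 + sqrt(3)*c^4/(4*k) + c^3/3 - 2*c^2/k


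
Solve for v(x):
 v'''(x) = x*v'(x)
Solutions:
 v(x) = C1 + Integral(C2*airyai(x) + C3*airybi(x), x)


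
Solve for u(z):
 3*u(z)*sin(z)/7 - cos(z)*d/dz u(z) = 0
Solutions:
 u(z) = C1/cos(z)^(3/7)


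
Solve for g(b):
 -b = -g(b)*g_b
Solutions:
 g(b) = -sqrt(C1 + b^2)
 g(b) = sqrt(C1 + b^2)


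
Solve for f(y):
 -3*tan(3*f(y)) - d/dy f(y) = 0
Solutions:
 f(y) = -asin(C1*exp(-9*y))/3 + pi/3
 f(y) = asin(C1*exp(-9*y))/3


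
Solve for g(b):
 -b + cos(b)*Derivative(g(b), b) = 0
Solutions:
 g(b) = C1 + Integral(b/cos(b), b)


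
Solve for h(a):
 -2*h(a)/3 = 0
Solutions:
 h(a) = 0


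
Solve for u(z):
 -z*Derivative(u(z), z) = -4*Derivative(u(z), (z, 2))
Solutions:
 u(z) = C1 + C2*erfi(sqrt(2)*z/4)


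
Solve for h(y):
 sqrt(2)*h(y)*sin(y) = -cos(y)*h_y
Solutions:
 h(y) = C1*cos(y)^(sqrt(2))


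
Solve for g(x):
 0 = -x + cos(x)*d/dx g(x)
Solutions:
 g(x) = C1 + Integral(x/cos(x), x)


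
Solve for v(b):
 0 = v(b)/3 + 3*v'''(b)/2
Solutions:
 v(b) = C3*exp(-6^(1/3)*b/3) + (C1*sin(2^(1/3)*3^(5/6)*b/6) + C2*cos(2^(1/3)*3^(5/6)*b/6))*exp(6^(1/3)*b/6)


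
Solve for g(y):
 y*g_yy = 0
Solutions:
 g(y) = C1 + C2*y


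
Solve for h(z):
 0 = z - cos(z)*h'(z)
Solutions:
 h(z) = C1 + Integral(z/cos(z), z)


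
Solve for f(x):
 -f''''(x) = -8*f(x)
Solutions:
 f(x) = C1*exp(-2^(3/4)*x) + C2*exp(2^(3/4)*x) + C3*sin(2^(3/4)*x) + C4*cos(2^(3/4)*x)


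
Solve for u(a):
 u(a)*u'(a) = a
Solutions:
 u(a) = -sqrt(C1 + a^2)
 u(a) = sqrt(C1 + a^2)


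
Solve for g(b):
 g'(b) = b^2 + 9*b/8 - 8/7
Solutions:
 g(b) = C1 + b^3/3 + 9*b^2/16 - 8*b/7


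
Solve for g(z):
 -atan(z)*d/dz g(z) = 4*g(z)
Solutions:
 g(z) = C1*exp(-4*Integral(1/atan(z), z))


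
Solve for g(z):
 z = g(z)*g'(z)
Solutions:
 g(z) = -sqrt(C1 + z^2)
 g(z) = sqrt(C1 + z^2)


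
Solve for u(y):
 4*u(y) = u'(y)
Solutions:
 u(y) = C1*exp(4*y)


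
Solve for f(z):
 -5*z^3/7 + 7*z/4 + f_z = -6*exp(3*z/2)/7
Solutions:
 f(z) = C1 + 5*z^4/28 - 7*z^2/8 - 4*exp(3*z/2)/7


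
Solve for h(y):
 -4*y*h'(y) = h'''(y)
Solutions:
 h(y) = C1 + Integral(C2*airyai(-2^(2/3)*y) + C3*airybi(-2^(2/3)*y), y)


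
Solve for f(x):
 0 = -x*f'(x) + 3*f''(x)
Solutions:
 f(x) = C1 + C2*erfi(sqrt(6)*x/6)


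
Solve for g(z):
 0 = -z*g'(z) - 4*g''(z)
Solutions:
 g(z) = C1 + C2*erf(sqrt(2)*z/4)


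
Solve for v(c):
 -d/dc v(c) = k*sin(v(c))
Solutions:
 v(c) = -acos((-C1 - exp(2*c*k))/(C1 - exp(2*c*k))) + 2*pi
 v(c) = acos((-C1 - exp(2*c*k))/(C1 - exp(2*c*k)))


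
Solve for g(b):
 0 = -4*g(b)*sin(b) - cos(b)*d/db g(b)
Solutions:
 g(b) = C1*cos(b)^4


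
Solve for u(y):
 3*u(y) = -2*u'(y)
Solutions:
 u(y) = C1*exp(-3*y/2)


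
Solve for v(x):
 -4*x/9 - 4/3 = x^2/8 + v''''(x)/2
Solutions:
 v(x) = C1 + C2*x + C3*x^2 + C4*x^3 - x^6/1440 - x^5/135 - x^4/9


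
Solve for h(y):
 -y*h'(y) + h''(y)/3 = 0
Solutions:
 h(y) = C1 + C2*erfi(sqrt(6)*y/2)


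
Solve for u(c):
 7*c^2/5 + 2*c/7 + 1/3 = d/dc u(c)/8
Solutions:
 u(c) = C1 + 56*c^3/15 + 8*c^2/7 + 8*c/3


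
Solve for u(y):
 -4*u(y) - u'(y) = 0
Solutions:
 u(y) = C1*exp(-4*y)


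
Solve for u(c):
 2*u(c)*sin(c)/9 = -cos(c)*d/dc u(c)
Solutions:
 u(c) = C1*cos(c)^(2/9)


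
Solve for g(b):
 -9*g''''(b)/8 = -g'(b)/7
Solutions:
 g(b) = C1 + C4*exp(2*147^(1/3)*b/21) + (C2*sin(3^(5/6)*7^(2/3)*b/21) + C3*cos(3^(5/6)*7^(2/3)*b/21))*exp(-147^(1/3)*b/21)


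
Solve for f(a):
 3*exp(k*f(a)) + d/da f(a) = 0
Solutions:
 f(a) = Piecewise((log(1/(C1*k + 3*a*k))/k, Ne(k, 0)), (nan, True))
 f(a) = Piecewise((C1 - 3*a, Eq(k, 0)), (nan, True))


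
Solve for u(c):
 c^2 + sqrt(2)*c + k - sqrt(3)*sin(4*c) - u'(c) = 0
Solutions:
 u(c) = C1 + c^3/3 + sqrt(2)*c^2/2 + c*k + sqrt(3)*cos(4*c)/4


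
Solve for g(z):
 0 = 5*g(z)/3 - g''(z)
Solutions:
 g(z) = C1*exp(-sqrt(15)*z/3) + C2*exp(sqrt(15)*z/3)


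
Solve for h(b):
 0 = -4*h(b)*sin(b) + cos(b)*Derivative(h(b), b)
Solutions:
 h(b) = C1/cos(b)^4


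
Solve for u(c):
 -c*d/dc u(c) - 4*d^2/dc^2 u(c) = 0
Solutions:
 u(c) = C1 + C2*erf(sqrt(2)*c/4)


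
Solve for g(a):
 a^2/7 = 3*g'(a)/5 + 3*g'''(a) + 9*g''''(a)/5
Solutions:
 g(a) = C1 + C2*exp(a*(-20 + 50*2^(1/3)/(9*sqrt(2229) + 493)^(1/3) + 2^(2/3)*(9*sqrt(2229) + 493)^(1/3))/36)*sin(2^(1/3)*sqrt(3)*a*(-2^(1/3)*(9*sqrt(2229) + 493)^(1/3) + 50/(9*sqrt(2229) + 493)^(1/3))/36) + C3*exp(a*(-20 + 50*2^(1/3)/(9*sqrt(2229) + 493)^(1/3) + 2^(2/3)*(9*sqrt(2229) + 493)^(1/3))/36)*cos(2^(1/3)*sqrt(3)*a*(-2^(1/3)*(9*sqrt(2229) + 493)^(1/3) + 50/(9*sqrt(2229) + 493)^(1/3))/36) + C4*exp(-a*(50*2^(1/3)/(9*sqrt(2229) + 493)^(1/3) + 10 + 2^(2/3)*(9*sqrt(2229) + 493)^(1/3))/18) + 5*a^3/63 - 50*a/21


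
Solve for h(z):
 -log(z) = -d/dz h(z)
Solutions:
 h(z) = C1 + z*log(z) - z


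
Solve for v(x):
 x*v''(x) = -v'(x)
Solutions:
 v(x) = C1 + C2*log(x)


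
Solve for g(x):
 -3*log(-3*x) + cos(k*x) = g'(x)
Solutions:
 g(x) = C1 - 3*x*log(-x) - 3*x*log(3) + 3*x + Piecewise((sin(k*x)/k, Ne(k, 0)), (x, True))


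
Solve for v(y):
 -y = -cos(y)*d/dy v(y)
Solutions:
 v(y) = C1 + Integral(y/cos(y), y)


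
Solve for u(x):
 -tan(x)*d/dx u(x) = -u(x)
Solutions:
 u(x) = C1*sin(x)


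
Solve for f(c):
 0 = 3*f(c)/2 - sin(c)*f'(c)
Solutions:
 f(c) = C1*(cos(c) - 1)^(3/4)/(cos(c) + 1)^(3/4)


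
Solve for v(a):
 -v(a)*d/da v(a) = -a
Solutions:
 v(a) = -sqrt(C1 + a^2)
 v(a) = sqrt(C1 + a^2)


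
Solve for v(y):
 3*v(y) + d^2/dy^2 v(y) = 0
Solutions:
 v(y) = C1*sin(sqrt(3)*y) + C2*cos(sqrt(3)*y)


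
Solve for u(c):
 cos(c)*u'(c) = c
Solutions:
 u(c) = C1 + Integral(c/cos(c), c)


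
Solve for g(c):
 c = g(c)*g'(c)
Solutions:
 g(c) = -sqrt(C1 + c^2)
 g(c) = sqrt(C1 + c^2)


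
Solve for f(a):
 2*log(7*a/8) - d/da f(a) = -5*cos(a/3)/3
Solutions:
 f(a) = C1 + 2*a*log(a) - 6*a*log(2) - 2*a + 2*a*log(7) + 5*sin(a/3)


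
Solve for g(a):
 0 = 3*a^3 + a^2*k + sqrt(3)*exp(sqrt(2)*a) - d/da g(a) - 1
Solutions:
 g(a) = C1 + 3*a^4/4 + a^3*k/3 - a + sqrt(6)*exp(sqrt(2)*a)/2


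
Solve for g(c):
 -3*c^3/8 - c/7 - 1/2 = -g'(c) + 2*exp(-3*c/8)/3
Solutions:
 g(c) = C1 + 3*c^4/32 + c^2/14 + c/2 - 16*exp(-3*c/8)/9


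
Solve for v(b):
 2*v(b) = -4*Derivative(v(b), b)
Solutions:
 v(b) = C1*exp(-b/2)


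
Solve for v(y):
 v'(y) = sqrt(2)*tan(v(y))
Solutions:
 v(y) = pi - asin(C1*exp(sqrt(2)*y))
 v(y) = asin(C1*exp(sqrt(2)*y))


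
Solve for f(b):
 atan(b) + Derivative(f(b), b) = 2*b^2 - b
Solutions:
 f(b) = C1 + 2*b^3/3 - b^2/2 - b*atan(b) + log(b^2 + 1)/2


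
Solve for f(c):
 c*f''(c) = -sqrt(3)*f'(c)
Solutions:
 f(c) = C1 + C2*c^(1 - sqrt(3))


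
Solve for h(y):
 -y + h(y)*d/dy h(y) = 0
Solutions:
 h(y) = -sqrt(C1 + y^2)
 h(y) = sqrt(C1 + y^2)


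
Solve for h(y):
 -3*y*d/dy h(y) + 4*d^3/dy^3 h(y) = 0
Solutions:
 h(y) = C1 + Integral(C2*airyai(6^(1/3)*y/2) + C3*airybi(6^(1/3)*y/2), y)


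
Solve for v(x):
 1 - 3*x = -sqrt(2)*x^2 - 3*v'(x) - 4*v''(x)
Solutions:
 v(x) = C1 + C2*exp(-3*x/4) - sqrt(2)*x^3/9 + x^2/2 + 4*sqrt(2)*x^2/9 - 32*sqrt(2)*x/27 - 5*x/3


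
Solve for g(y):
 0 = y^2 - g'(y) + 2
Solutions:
 g(y) = C1 + y^3/3 + 2*y


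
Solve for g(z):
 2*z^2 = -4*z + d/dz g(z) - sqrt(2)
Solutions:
 g(z) = C1 + 2*z^3/3 + 2*z^2 + sqrt(2)*z


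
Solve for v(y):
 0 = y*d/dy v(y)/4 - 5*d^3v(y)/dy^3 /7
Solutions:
 v(y) = C1 + Integral(C2*airyai(350^(1/3)*y/10) + C3*airybi(350^(1/3)*y/10), y)


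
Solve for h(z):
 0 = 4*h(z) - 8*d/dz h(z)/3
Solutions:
 h(z) = C1*exp(3*z/2)


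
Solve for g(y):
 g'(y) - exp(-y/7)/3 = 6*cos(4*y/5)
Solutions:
 g(y) = C1 + 15*sin(4*y/5)/2 - 7*exp(-y/7)/3


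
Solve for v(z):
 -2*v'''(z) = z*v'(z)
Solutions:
 v(z) = C1 + Integral(C2*airyai(-2^(2/3)*z/2) + C3*airybi(-2^(2/3)*z/2), z)


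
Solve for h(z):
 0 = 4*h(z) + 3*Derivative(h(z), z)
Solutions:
 h(z) = C1*exp(-4*z/3)


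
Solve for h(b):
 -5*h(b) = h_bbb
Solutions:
 h(b) = C3*exp(-5^(1/3)*b) + (C1*sin(sqrt(3)*5^(1/3)*b/2) + C2*cos(sqrt(3)*5^(1/3)*b/2))*exp(5^(1/3)*b/2)


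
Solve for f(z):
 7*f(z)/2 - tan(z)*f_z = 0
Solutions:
 f(z) = C1*sin(z)^(7/2)


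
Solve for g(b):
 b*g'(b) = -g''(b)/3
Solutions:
 g(b) = C1 + C2*erf(sqrt(6)*b/2)


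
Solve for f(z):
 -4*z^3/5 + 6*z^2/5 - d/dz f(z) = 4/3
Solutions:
 f(z) = C1 - z^4/5 + 2*z^3/5 - 4*z/3


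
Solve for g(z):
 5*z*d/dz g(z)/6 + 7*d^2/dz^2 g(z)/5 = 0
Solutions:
 g(z) = C1 + C2*erf(5*sqrt(21)*z/42)


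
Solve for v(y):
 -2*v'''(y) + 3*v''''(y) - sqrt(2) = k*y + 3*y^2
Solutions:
 v(y) = C1 + C2*y + C3*y^2 + C4*exp(2*y/3) - y^5/40 + y^4*(-k - 9)/48 + y^3*(-3*k - 27 - 2*sqrt(2))/24


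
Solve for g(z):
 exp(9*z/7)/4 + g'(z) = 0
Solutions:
 g(z) = C1 - 7*exp(9*z/7)/36


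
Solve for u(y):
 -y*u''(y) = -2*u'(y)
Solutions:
 u(y) = C1 + C2*y^3


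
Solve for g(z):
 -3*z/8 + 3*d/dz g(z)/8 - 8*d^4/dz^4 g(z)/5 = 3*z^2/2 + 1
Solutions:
 g(z) = C1 + C4*exp(15^(1/3)*z/4) + 4*z^3/3 + z^2/2 + 8*z/3 + (C2*sin(3^(5/6)*5^(1/3)*z/8) + C3*cos(3^(5/6)*5^(1/3)*z/8))*exp(-15^(1/3)*z/8)


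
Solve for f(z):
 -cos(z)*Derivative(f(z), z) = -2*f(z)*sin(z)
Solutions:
 f(z) = C1/cos(z)^2


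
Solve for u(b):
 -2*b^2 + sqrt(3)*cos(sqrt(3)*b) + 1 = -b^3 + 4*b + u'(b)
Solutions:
 u(b) = C1 + b^4/4 - 2*b^3/3 - 2*b^2 + b + sin(sqrt(3)*b)


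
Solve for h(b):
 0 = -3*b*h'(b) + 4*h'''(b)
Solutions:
 h(b) = C1 + Integral(C2*airyai(6^(1/3)*b/2) + C3*airybi(6^(1/3)*b/2), b)


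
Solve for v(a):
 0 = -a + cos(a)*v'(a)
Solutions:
 v(a) = C1 + Integral(a/cos(a), a)


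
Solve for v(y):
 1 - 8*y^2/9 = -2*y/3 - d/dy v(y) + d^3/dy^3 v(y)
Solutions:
 v(y) = C1 + C2*exp(-y) + C3*exp(y) + 8*y^3/27 - y^2/3 + 7*y/9


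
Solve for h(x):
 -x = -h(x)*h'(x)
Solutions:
 h(x) = -sqrt(C1 + x^2)
 h(x) = sqrt(C1 + x^2)


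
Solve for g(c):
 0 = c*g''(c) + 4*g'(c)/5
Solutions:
 g(c) = C1 + C2*c^(1/5)


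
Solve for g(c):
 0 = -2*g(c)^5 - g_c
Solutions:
 g(c) = -I*(1/(C1 + 8*c))^(1/4)
 g(c) = I*(1/(C1 + 8*c))^(1/4)
 g(c) = -(1/(C1 + 8*c))^(1/4)
 g(c) = (1/(C1 + 8*c))^(1/4)


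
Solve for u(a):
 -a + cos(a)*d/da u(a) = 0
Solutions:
 u(a) = C1 + Integral(a/cos(a), a)


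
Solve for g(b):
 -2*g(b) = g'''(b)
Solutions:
 g(b) = C3*exp(-2^(1/3)*b) + (C1*sin(2^(1/3)*sqrt(3)*b/2) + C2*cos(2^(1/3)*sqrt(3)*b/2))*exp(2^(1/3)*b/2)


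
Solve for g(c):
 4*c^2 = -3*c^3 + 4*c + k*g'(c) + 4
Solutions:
 g(c) = C1 + 3*c^4/(4*k) + 4*c^3/(3*k) - 2*c^2/k - 4*c/k


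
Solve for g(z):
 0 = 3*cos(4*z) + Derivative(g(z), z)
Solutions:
 g(z) = C1 - 3*sin(4*z)/4


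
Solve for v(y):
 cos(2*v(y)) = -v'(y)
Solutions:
 v(y) = -asin((C1 + exp(4*y))/(C1 - exp(4*y)))/2 + pi/2
 v(y) = asin((C1 + exp(4*y))/(C1 - exp(4*y)))/2


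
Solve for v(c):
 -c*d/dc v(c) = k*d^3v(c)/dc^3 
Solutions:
 v(c) = C1 + Integral(C2*airyai(c*(-1/k)^(1/3)) + C3*airybi(c*(-1/k)^(1/3)), c)


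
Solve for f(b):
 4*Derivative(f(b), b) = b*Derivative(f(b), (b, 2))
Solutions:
 f(b) = C1 + C2*b^5


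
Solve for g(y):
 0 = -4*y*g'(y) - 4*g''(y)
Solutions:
 g(y) = C1 + C2*erf(sqrt(2)*y/2)


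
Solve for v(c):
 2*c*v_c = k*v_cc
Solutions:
 v(c) = C1 + C2*erf(c*sqrt(-1/k))/sqrt(-1/k)


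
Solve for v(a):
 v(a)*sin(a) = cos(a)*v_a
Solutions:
 v(a) = C1/cos(a)


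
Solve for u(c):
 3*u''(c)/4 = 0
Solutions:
 u(c) = C1 + C2*c


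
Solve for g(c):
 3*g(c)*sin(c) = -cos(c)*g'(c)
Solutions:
 g(c) = C1*cos(c)^3


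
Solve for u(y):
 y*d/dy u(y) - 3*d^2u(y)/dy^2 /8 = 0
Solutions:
 u(y) = C1 + C2*erfi(2*sqrt(3)*y/3)


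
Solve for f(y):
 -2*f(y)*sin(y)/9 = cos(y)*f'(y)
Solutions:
 f(y) = C1*cos(y)^(2/9)


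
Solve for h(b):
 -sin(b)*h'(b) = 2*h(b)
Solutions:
 h(b) = C1*(cos(b) + 1)/(cos(b) - 1)


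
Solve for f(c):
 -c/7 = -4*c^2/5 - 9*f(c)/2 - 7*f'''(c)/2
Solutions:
 f(c) = C3*exp(-21^(2/3)*c/7) - 8*c^2/45 + 2*c/63 + (C1*sin(3*3^(1/6)*7^(2/3)*c/14) + C2*cos(3*3^(1/6)*7^(2/3)*c/14))*exp(21^(2/3)*c/14)


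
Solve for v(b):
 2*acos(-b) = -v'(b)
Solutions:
 v(b) = C1 - 2*b*acos(-b) - 2*sqrt(1 - b^2)


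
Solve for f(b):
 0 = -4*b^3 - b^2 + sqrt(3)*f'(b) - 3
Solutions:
 f(b) = C1 + sqrt(3)*b^4/3 + sqrt(3)*b^3/9 + sqrt(3)*b


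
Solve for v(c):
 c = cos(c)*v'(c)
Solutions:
 v(c) = C1 + Integral(c/cos(c), c)


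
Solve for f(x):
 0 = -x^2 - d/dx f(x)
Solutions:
 f(x) = C1 - x^3/3


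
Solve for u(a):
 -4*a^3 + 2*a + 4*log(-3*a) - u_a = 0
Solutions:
 u(a) = C1 - a^4 + a^2 + 4*a*log(-a) + 4*a*(-1 + log(3))


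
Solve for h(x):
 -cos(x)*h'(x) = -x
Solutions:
 h(x) = C1 + Integral(x/cos(x), x)


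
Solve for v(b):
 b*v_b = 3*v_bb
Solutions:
 v(b) = C1 + C2*erfi(sqrt(6)*b/6)


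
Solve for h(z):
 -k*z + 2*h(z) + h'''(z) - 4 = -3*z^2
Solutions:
 h(z) = C3*exp(-2^(1/3)*z) + k*z/2 - 3*z^2/2 + (C1*sin(2^(1/3)*sqrt(3)*z/2) + C2*cos(2^(1/3)*sqrt(3)*z/2))*exp(2^(1/3)*z/2) + 2


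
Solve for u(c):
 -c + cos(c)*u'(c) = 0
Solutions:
 u(c) = C1 + Integral(c/cos(c), c)


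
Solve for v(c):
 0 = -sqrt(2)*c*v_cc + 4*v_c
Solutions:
 v(c) = C1 + C2*c^(1 + 2*sqrt(2))


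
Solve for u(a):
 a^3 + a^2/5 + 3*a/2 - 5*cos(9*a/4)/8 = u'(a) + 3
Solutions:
 u(a) = C1 + a^4/4 + a^3/15 + 3*a^2/4 - 3*a - 5*sin(9*a/4)/18


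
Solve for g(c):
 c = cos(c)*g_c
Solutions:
 g(c) = C1 + Integral(c/cos(c), c)


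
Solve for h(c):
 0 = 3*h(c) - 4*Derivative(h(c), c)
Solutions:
 h(c) = C1*exp(3*c/4)


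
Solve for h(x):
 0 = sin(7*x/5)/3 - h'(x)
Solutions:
 h(x) = C1 - 5*cos(7*x/5)/21


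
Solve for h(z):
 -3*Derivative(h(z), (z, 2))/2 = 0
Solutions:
 h(z) = C1 + C2*z


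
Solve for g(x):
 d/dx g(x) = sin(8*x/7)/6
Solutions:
 g(x) = C1 - 7*cos(8*x/7)/48


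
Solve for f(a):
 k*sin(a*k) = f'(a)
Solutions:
 f(a) = C1 - cos(a*k)


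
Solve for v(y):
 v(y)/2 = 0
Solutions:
 v(y) = 0


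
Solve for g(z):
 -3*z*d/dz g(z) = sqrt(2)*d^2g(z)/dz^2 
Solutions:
 g(z) = C1 + C2*erf(2^(1/4)*sqrt(3)*z/2)


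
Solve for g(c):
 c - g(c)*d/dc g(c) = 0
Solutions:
 g(c) = -sqrt(C1 + c^2)
 g(c) = sqrt(C1 + c^2)


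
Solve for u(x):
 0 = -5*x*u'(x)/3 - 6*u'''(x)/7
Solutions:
 u(x) = C1 + Integral(C2*airyai(-420^(1/3)*x/6) + C3*airybi(-420^(1/3)*x/6), x)


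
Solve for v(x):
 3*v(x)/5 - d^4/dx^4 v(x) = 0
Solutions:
 v(x) = C1*exp(-3^(1/4)*5^(3/4)*x/5) + C2*exp(3^(1/4)*5^(3/4)*x/5) + C3*sin(3^(1/4)*5^(3/4)*x/5) + C4*cos(3^(1/4)*5^(3/4)*x/5)


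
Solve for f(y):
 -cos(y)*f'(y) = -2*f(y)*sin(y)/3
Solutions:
 f(y) = C1/cos(y)^(2/3)


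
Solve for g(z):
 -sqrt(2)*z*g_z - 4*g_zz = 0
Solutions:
 g(z) = C1 + C2*erf(2^(3/4)*z/4)


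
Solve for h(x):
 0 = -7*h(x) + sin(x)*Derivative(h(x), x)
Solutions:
 h(x) = C1*sqrt(cos(x) - 1)*(cos(x)^3 - 3*cos(x)^2 + 3*cos(x) - 1)/(sqrt(cos(x) + 1)*(cos(x)^3 + 3*cos(x)^2 + 3*cos(x) + 1))


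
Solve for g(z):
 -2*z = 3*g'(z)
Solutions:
 g(z) = C1 - z^2/3


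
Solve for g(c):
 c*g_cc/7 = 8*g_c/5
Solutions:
 g(c) = C1 + C2*c^(61/5)


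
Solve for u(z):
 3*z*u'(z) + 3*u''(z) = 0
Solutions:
 u(z) = C1 + C2*erf(sqrt(2)*z/2)


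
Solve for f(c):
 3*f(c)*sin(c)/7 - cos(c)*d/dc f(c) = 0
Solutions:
 f(c) = C1/cos(c)^(3/7)


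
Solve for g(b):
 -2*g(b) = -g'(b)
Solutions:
 g(b) = C1*exp(2*b)


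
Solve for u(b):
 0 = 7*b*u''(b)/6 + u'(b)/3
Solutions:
 u(b) = C1 + C2*b^(5/7)


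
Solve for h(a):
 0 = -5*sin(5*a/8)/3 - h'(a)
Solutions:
 h(a) = C1 + 8*cos(5*a/8)/3


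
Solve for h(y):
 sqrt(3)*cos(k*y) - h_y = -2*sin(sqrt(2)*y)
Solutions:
 h(y) = C1 - sqrt(2)*cos(sqrt(2)*y) + sqrt(3)*sin(k*y)/k


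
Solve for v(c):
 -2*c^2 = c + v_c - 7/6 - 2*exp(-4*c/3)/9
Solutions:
 v(c) = C1 - 2*c^3/3 - c^2/2 + 7*c/6 - exp(-4*c/3)/6


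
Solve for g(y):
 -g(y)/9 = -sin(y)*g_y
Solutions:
 g(y) = C1*(cos(y) - 1)^(1/18)/(cos(y) + 1)^(1/18)


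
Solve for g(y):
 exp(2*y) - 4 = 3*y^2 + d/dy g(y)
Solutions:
 g(y) = C1 - y^3 - 4*y + exp(2*y)/2


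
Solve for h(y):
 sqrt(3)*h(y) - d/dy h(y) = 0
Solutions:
 h(y) = C1*exp(sqrt(3)*y)


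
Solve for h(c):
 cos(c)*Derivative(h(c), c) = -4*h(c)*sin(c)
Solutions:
 h(c) = C1*cos(c)^4


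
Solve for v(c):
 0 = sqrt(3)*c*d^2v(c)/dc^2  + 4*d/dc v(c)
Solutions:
 v(c) = C1 + C2*c^(1 - 4*sqrt(3)/3)


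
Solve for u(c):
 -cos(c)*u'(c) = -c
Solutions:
 u(c) = C1 + Integral(c/cos(c), c)


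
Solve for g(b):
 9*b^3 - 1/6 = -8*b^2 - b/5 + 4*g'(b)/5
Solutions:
 g(b) = C1 + 45*b^4/16 + 10*b^3/3 + b^2/8 - 5*b/24


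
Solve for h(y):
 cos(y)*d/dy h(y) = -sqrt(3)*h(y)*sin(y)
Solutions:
 h(y) = C1*cos(y)^(sqrt(3))


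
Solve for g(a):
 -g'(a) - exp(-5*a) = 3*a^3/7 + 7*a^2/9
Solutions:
 g(a) = C1 - 3*a^4/28 - 7*a^3/27 + exp(-5*a)/5


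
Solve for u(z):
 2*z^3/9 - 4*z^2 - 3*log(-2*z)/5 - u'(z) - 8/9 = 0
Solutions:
 u(z) = C1 + z^4/18 - 4*z^3/3 - 3*z*log(-z)/5 + z*(-27*log(2) - 13)/45


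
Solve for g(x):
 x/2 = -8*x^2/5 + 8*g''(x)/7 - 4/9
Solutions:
 g(x) = C1 + C2*x + 7*x^4/60 + 7*x^3/96 + 7*x^2/36


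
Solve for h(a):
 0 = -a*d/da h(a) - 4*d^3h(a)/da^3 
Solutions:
 h(a) = C1 + Integral(C2*airyai(-2^(1/3)*a/2) + C3*airybi(-2^(1/3)*a/2), a)


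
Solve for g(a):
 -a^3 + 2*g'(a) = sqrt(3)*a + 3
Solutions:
 g(a) = C1 + a^4/8 + sqrt(3)*a^2/4 + 3*a/2


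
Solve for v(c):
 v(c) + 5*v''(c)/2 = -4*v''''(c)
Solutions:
 v(c) = (C1*sin(sqrt(2)*c*cos(atan(sqrt(39)/5)/2)/2) + C2*cos(sqrt(2)*c*cos(atan(sqrt(39)/5)/2)/2))*exp(-sqrt(2)*c*sin(atan(sqrt(39)/5)/2)/2) + (C3*sin(sqrt(2)*c*cos(atan(sqrt(39)/5)/2)/2) + C4*cos(sqrt(2)*c*cos(atan(sqrt(39)/5)/2)/2))*exp(sqrt(2)*c*sin(atan(sqrt(39)/5)/2)/2)


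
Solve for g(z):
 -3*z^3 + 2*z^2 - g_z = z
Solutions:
 g(z) = C1 - 3*z^4/4 + 2*z^3/3 - z^2/2


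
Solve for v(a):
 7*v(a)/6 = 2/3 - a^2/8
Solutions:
 v(a) = 4/7 - 3*a^2/28


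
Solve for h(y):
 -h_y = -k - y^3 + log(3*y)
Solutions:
 h(y) = C1 + k*y + y^4/4 - y*log(y) - y*log(3) + y


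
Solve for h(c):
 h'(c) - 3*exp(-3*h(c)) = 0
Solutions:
 h(c) = log(C1 + 9*c)/3
 h(c) = log((-3^(1/3) - 3^(5/6)*I)*(C1 + 3*c)^(1/3)/2)
 h(c) = log((-3^(1/3) + 3^(5/6)*I)*(C1 + 3*c)^(1/3)/2)


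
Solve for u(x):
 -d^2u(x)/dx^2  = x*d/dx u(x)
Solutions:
 u(x) = C1 + C2*erf(sqrt(2)*x/2)


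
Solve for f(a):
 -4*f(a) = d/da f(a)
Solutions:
 f(a) = C1*exp(-4*a)


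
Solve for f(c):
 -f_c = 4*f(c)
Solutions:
 f(c) = C1*exp(-4*c)


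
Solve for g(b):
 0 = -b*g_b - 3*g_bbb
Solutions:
 g(b) = C1 + Integral(C2*airyai(-3^(2/3)*b/3) + C3*airybi(-3^(2/3)*b/3), b)


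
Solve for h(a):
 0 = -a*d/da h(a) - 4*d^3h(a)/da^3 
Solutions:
 h(a) = C1 + Integral(C2*airyai(-2^(1/3)*a/2) + C3*airybi(-2^(1/3)*a/2), a)


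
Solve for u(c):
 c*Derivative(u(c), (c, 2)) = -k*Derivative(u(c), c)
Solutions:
 u(c) = C1 + c^(1 - re(k))*(C2*sin(log(c)*Abs(im(k))) + C3*cos(log(c)*im(k)))


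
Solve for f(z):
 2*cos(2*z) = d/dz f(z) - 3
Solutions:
 f(z) = C1 + 3*z + sin(2*z)


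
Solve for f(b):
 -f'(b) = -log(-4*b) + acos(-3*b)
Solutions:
 f(b) = C1 + b*log(-b) - b*acos(-3*b) - b + 2*b*log(2) - sqrt(1 - 9*b^2)/3


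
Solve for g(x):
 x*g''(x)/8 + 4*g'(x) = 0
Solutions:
 g(x) = C1 + C2/x^31


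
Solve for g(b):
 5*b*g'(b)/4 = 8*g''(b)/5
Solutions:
 g(b) = C1 + C2*erfi(5*b/8)


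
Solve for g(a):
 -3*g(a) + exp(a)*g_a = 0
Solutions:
 g(a) = C1*exp(-3*exp(-a))


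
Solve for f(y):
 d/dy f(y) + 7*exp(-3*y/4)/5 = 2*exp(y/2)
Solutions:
 f(y) = C1 + 4*exp(y/2) + 28*exp(-3*y/4)/15


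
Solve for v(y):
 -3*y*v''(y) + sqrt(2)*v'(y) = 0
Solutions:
 v(y) = C1 + C2*y^(sqrt(2)/3 + 1)


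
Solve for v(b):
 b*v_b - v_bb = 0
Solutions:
 v(b) = C1 + C2*erfi(sqrt(2)*b/2)


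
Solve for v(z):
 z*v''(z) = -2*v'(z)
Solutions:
 v(z) = C1 + C2/z


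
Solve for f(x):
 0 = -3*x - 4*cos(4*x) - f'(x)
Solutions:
 f(x) = C1 - 3*x^2/2 - sin(4*x)


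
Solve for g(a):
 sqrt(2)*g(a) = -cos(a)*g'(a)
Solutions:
 g(a) = C1*(sin(a) - 1)^(sqrt(2)/2)/(sin(a) + 1)^(sqrt(2)/2)


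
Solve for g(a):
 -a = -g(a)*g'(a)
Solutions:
 g(a) = -sqrt(C1 + a^2)
 g(a) = sqrt(C1 + a^2)


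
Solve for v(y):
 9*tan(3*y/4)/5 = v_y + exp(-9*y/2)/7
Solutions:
 v(y) = C1 + 6*log(tan(3*y/4)^2 + 1)/5 + 2*exp(-9*y/2)/63


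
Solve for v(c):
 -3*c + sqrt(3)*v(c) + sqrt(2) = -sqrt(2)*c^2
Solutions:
 v(c) = -sqrt(6)*c^2/3 + sqrt(3)*c - sqrt(6)/3


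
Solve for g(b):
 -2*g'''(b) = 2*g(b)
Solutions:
 g(b) = C3*exp(-b) + (C1*sin(sqrt(3)*b/2) + C2*cos(sqrt(3)*b/2))*exp(b/2)


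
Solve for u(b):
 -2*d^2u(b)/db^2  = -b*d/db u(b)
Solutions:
 u(b) = C1 + C2*erfi(b/2)


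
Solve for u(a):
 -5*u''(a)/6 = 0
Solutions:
 u(a) = C1 + C2*a


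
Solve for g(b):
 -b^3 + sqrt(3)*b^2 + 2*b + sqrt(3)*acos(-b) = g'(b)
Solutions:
 g(b) = C1 - b^4/4 + sqrt(3)*b^3/3 + b^2 + sqrt(3)*(b*acos(-b) + sqrt(1 - b^2))


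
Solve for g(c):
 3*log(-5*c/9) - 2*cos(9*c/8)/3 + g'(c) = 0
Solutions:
 g(c) = C1 - 3*c*log(-c) - 3*c*log(5) + 3*c + 6*c*log(3) + 16*sin(9*c/8)/27


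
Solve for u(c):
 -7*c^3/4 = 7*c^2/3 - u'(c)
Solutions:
 u(c) = C1 + 7*c^4/16 + 7*c^3/9


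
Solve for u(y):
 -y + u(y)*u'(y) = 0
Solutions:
 u(y) = -sqrt(C1 + y^2)
 u(y) = sqrt(C1 + y^2)


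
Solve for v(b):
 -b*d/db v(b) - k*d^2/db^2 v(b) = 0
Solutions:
 v(b) = C1 + C2*sqrt(k)*erf(sqrt(2)*b*sqrt(1/k)/2)


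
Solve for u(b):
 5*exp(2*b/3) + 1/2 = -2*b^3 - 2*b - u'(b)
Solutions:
 u(b) = C1 - b^4/2 - b^2 - b/2 - 15*exp(2*b/3)/2


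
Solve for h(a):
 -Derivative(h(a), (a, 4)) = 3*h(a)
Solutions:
 h(a) = (C1*sin(sqrt(2)*3^(1/4)*a/2) + C2*cos(sqrt(2)*3^(1/4)*a/2))*exp(-sqrt(2)*3^(1/4)*a/2) + (C3*sin(sqrt(2)*3^(1/4)*a/2) + C4*cos(sqrt(2)*3^(1/4)*a/2))*exp(sqrt(2)*3^(1/4)*a/2)


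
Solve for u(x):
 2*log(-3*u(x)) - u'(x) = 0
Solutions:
 -Integral(1/(log(-_y) + log(3)), (_y, u(x)))/2 = C1 - x


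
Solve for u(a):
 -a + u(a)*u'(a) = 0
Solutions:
 u(a) = -sqrt(C1 + a^2)
 u(a) = sqrt(C1 + a^2)


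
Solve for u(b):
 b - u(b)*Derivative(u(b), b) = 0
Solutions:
 u(b) = -sqrt(C1 + b^2)
 u(b) = sqrt(C1 + b^2)


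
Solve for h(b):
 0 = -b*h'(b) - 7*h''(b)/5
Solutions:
 h(b) = C1 + C2*erf(sqrt(70)*b/14)


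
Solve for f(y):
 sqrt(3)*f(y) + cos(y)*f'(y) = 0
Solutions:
 f(y) = C1*(sin(y) - 1)^(sqrt(3)/2)/(sin(y) + 1)^(sqrt(3)/2)


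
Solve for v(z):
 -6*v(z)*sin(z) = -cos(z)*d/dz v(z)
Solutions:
 v(z) = C1/cos(z)^6


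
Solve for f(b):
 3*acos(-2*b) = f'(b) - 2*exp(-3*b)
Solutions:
 f(b) = C1 + 3*b*acos(-2*b) + 3*sqrt(1 - 4*b^2)/2 - 2*exp(-3*b)/3


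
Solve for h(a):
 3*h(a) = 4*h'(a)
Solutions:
 h(a) = C1*exp(3*a/4)


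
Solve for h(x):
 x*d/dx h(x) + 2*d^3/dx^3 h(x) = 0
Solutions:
 h(x) = C1 + Integral(C2*airyai(-2^(2/3)*x/2) + C3*airybi(-2^(2/3)*x/2), x)


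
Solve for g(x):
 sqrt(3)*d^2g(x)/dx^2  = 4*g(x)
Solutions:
 g(x) = C1*exp(-2*3^(3/4)*x/3) + C2*exp(2*3^(3/4)*x/3)


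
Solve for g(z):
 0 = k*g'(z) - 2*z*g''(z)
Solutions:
 g(z) = C1 + z^(re(k)/2 + 1)*(C2*sin(log(z)*Abs(im(k))/2) + C3*cos(log(z)*im(k)/2))


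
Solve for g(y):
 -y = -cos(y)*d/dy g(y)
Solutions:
 g(y) = C1 + Integral(y/cos(y), y)


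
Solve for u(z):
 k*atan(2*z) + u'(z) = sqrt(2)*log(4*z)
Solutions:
 u(z) = C1 - k*(z*atan(2*z) - log(4*z^2 + 1)/4) + sqrt(2)*z*(log(z) - 1) + 2*sqrt(2)*z*log(2)


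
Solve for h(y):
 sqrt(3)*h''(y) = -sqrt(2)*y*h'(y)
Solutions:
 h(y) = C1 + C2*erf(6^(3/4)*y/6)


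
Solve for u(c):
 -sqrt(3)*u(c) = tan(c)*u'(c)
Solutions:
 u(c) = C1/sin(c)^(sqrt(3))


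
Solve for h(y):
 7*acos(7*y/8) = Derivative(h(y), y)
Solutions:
 h(y) = C1 + 7*y*acos(7*y/8) - sqrt(64 - 49*y^2)


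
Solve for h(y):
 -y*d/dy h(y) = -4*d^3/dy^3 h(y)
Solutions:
 h(y) = C1 + Integral(C2*airyai(2^(1/3)*y/2) + C3*airybi(2^(1/3)*y/2), y)


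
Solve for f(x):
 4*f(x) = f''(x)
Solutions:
 f(x) = C1*exp(-2*x) + C2*exp(2*x)


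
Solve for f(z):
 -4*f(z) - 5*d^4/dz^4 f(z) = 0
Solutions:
 f(z) = (C1*sin(5^(3/4)*z/5) + C2*cos(5^(3/4)*z/5))*exp(-5^(3/4)*z/5) + (C3*sin(5^(3/4)*z/5) + C4*cos(5^(3/4)*z/5))*exp(5^(3/4)*z/5)


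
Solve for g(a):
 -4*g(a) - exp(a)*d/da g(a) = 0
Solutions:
 g(a) = C1*exp(4*exp(-a))


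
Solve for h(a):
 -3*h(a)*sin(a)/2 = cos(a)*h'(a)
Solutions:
 h(a) = C1*cos(a)^(3/2)


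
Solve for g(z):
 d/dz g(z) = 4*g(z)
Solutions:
 g(z) = C1*exp(4*z)


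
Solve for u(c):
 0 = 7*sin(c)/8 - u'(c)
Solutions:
 u(c) = C1 - 7*cos(c)/8


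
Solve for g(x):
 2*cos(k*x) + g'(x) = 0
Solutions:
 g(x) = C1 - 2*sin(k*x)/k


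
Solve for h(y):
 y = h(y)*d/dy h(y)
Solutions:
 h(y) = -sqrt(C1 + y^2)
 h(y) = sqrt(C1 + y^2)


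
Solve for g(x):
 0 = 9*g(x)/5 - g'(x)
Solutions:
 g(x) = C1*exp(9*x/5)


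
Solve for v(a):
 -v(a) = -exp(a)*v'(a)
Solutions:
 v(a) = C1*exp(-exp(-a))


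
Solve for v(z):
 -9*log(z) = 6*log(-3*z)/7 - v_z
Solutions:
 v(z) = C1 + 69*z*log(z)/7 + 3*z*(-23 + 2*log(3) + 2*I*pi)/7


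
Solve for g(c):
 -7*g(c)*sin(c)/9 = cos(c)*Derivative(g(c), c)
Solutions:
 g(c) = C1*cos(c)^(7/9)


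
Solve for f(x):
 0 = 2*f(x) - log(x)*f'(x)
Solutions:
 f(x) = C1*exp(2*li(x))


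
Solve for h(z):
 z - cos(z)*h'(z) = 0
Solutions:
 h(z) = C1 + Integral(z/cos(z), z)


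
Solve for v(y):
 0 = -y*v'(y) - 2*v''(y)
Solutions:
 v(y) = C1 + C2*erf(y/2)


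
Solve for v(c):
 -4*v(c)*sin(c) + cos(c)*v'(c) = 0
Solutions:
 v(c) = C1/cos(c)^4


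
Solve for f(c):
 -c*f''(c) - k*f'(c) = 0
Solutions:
 f(c) = C1 + c^(1 - re(k))*(C2*sin(log(c)*Abs(im(k))) + C3*cos(log(c)*im(k)))


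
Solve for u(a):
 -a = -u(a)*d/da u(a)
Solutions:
 u(a) = -sqrt(C1 + a^2)
 u(a) = sqrt(C1 + a^2)


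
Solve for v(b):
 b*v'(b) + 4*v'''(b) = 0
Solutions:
 v(b) = C1 + Integral(C2*airyai(-2^(1/3)*b/2) + C3*airybi(-2^(1/3)*b/2), b)


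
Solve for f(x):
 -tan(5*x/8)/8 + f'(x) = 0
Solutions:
 f(x) = C1 - log(cos(5*x/8))/5


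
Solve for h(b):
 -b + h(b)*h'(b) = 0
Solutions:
 h(b) = -sqrt(C1 + b^2)
 h(b) = sqrt(C1 + b^2)


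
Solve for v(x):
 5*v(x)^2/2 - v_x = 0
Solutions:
 v(x) = -2/(C1 + 5*x)


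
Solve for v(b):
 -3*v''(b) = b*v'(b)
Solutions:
 v(b) = C1 + C2*erf(sqrt(6)*b/6)


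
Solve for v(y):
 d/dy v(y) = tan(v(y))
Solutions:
 v(y) = pi - asin(C1*exp(y))
 v(y) = asin(C1*exp(y))


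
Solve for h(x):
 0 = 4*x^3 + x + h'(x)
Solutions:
 h(x) = C1 - x^4 - x^2/2


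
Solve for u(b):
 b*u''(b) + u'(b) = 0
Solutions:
 u(b) = C1 + C2*log(b)


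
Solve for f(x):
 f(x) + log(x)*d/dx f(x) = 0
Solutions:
 f(x) = C1*exp(-li(x))


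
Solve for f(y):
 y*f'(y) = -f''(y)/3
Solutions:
 f(y) = C1 + C2*erf(sqrt(6)*y/2)


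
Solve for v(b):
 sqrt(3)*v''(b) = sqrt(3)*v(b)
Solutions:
 v(b) = C1*exp(-b) + C2*exp(b)


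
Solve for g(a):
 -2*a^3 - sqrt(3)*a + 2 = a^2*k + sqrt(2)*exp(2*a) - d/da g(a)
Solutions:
 g(a) = C1 + a^4/2 + a^3*k/3 + sqrt(3)*a^2/2 - 2*a + sqrt(2)*exp(2*a)/2


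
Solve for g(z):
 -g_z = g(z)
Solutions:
 g(z) = C1*exp(-z)


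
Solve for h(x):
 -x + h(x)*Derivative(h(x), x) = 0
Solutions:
 h(x) = -sqrt(C1 + x^2)
 h(x) = sqrt(C1 + x^2)


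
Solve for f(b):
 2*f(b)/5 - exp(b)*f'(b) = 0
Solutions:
 f(b) = C1*exp(-2*exp(-b)/5)


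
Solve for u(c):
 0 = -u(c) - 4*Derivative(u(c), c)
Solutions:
 u(c) = C1*exp(-c/4)


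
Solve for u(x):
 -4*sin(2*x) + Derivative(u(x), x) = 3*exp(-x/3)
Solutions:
 u(x) = C1 - 2*cos(2*x) - 9*exp(-x/3)


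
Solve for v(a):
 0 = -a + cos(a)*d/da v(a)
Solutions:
 v(a) = C1 + Integral(a/cos(a), a)


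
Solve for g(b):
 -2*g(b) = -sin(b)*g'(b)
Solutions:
 g(b) = C1*(cos(b) - 1)/(cos(b) + 1)


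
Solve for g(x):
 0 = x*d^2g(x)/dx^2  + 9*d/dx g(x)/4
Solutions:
 g(x) = C1 + C2/x^(5/4)


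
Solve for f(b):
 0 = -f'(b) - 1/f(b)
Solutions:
 f(b) = -sqrt(C1 - 2*b)
 f(b) = sqrt(C1 - 2*b)


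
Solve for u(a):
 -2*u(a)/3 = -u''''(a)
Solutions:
 u(a) = C1*exp(-2^(1/4)*3^(3/4)*a/3) + C2*exp(2^(1/4)*3^(3/4)*a/3) + C3*sin(2^(1/4)*3^(3/4)*a/3) + C4*cos(2^(1/4)*3^(3/4)*a/3)


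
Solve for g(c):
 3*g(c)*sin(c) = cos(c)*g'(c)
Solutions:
 g(c) = C1/cos(c)^3


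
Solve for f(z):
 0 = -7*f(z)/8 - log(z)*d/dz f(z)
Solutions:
 f(z) = C1*exp(-7*li(z)/8)


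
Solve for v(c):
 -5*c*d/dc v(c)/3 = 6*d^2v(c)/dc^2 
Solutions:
 v(c) = C1 + C2*erf(sqrt(5)*c/6)


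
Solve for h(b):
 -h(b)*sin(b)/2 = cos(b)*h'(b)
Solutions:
 h(b) = C1*sqrt(cos(b))


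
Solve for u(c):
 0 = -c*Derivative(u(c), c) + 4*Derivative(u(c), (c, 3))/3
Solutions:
 u(c) = C1 + Integral(C2*airyai(6^(1/3)*c/2) + C3*airybi(6^(1/3)*c/2), c)


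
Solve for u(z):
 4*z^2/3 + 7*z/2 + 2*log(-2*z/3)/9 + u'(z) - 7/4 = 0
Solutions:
 u(z) = C1 - 4*z^3/9 - 7*z^2/4 - 2*z*log(-z)/9 + z*(-8*log(2) + 8*log(3) + 71)/36


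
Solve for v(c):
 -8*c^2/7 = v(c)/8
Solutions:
 v(c) = -64*c^2/7


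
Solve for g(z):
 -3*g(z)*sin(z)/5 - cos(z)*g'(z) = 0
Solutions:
 g(z) = C1*cos(z)^(3/5)


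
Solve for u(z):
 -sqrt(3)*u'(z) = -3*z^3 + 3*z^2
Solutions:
 u(z) = C1 + sqrt(3)*z^4/4 - sqrt(3)*z^3/3


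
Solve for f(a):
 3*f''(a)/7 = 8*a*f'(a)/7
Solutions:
 f(a) = C1 + C2*erfi(2*sqrt(3)*a/3)


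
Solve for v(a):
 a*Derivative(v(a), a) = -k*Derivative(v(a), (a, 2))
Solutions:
 v(a) = C1 + C2*sqrt(k)*erf(sqrt(2)*a*sqrt(1/k)/2)


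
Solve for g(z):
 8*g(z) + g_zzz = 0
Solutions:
 g(z) = C3*exp(-2*z) + (C1*sin(sqrt(3)*z) + C2*cos(sqrt(3)*z))*exp(z)


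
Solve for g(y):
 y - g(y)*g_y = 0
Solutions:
 g(y) = -sqrt(C1 + y^2)
 g(y) = sqrt(C1 + y^2)


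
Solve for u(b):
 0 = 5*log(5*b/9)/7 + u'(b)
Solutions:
 u(b) = C1 - 5*b*log(b)/7 - 5*b*log(5)/7 + 5*b/7 + 10*b*log(3)/7


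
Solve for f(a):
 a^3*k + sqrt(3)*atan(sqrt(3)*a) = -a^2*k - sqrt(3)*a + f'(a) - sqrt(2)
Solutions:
 f(a) = C1 + a^4*k/4 + a^3*k/3 + sqrt(3)*a^2/2 + sqrt(2)*a + sqrt(3)*(a*atan(sqrt(3)*a) - sqrt(3)*log(3*a^2 + 1)/6)


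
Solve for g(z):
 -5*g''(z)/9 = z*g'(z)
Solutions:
 g(z) = C1 + C2*erf(3*sqrt(10)*z/10)


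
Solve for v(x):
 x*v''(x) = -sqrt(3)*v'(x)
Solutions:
 v(x) = C1 + C2*x^(1 - sqrt(3))


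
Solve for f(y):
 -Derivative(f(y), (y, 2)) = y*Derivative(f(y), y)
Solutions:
 f(y) = C1 + C2*erf(sqrt(2)*y/2)


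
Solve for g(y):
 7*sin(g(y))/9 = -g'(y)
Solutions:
 7*y/9 + log(cos(g(y)) - 1)/2 - log(cos(g(y)) + 1)/2 = C1


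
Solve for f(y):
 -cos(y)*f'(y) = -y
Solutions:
 f(y) = C1 + Integral(y/cos(y), y)


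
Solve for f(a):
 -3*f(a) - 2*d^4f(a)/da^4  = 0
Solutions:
 f(a) = (C1*sin(6^(1/4)*a/2) + C2*cos(6^(1/4)*a/2))*exp(-6^(1/4)*a/2) + (C3*sin(6^(1/4)*a/2) + C4*cos(6^(1/4)*a/2))*exp(6^(1/4)*a/2)


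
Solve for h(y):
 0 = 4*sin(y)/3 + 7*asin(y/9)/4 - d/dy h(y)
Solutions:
 h(y) = C1 + 7*y*asin(y/9)/4 + 7*sqrt(81 - y^2)/4 - 4*cos(y)/3


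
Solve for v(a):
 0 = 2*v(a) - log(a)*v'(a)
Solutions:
 v(a) = C1*exp(2*li(a))


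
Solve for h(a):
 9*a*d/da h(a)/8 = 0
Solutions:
 h(a) = C1


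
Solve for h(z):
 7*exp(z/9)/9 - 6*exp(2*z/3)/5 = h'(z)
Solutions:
 h(z) = C1 + 7*exp(z/9) - 9*exp(2*z/3)/5


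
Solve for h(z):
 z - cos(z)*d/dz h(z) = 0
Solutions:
 h(z) = C1 + Integral(z/cos(z), z)


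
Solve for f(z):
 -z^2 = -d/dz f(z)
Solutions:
 f(z) = C1 + z^3/3


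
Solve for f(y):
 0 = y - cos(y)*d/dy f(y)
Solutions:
 f(y) = C1 + Integral(y/cos(y), y)


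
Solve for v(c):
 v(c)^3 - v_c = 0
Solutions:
 v(c) = -sqrt(2)*sqrt(-1/(C1 + c))/2
 v(c) = sqrt(2)*sqrt(-1/(C1 + c))/2


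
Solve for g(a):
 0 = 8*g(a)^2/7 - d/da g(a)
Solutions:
 g(a) = -7/(C1 + 8*a)


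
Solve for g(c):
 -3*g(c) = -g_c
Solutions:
 g(c) = C1*exp(3*c)


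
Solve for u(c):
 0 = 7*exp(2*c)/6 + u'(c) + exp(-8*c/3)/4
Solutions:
 u(c) = C1 - 7*exp(2*c)/12 + 3*exp(-8*c/3)/32


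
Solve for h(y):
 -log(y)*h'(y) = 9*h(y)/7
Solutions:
 h(y) = C1*exp(-9*li(y)/7)


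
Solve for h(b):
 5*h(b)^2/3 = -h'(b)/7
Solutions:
 h(b) = 3/(C1 + 35*b)


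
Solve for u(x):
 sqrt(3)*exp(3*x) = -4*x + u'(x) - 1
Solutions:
 u(x) = C1 + 2*x^2 + x + sqrt(3)*exp(3*x)/3


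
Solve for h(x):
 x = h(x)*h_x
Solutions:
 h(x) = -sqrt(C1 + x^2)
 h(x) = sqrt(C1 + x^2)


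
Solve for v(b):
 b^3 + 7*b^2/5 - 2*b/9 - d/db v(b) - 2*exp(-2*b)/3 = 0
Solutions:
 v(b) = C1 + b^4/4 + 7*b^3/15 - b^2/9 + exp(-2*b)/3


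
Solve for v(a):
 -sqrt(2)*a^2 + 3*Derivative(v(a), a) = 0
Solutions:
 v(a) = C1 + sqrt(2)*a^3/9


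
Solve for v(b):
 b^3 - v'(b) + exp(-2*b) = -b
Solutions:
 v(b) = C1 + b^4/4 + b^2/2 - exp(-2*b)/2


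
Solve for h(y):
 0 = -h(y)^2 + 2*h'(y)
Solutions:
 h(y) = -2/(C1 + y)


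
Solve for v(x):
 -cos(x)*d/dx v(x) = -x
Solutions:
 v(x) = C1 + Integral(x/cos(x), x)


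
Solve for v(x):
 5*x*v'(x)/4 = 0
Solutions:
 v(x) = C1


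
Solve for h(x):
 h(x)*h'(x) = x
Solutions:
 h(x) = -sqrt(C1 + x^2)
 h(x) = sqrt(C1 + x^2)


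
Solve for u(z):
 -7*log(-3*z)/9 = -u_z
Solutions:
 u(z) = C1 + 7*z*log(-z)/9 + 7*z*(-1 + log(3))/9


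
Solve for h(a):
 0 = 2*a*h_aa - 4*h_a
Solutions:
 h(a) = C1 + C2*a^3


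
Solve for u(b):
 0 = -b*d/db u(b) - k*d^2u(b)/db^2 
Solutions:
 u(b) = C1 + C2*sqrt(k)*erf(sqrt(2)*b*sqrt(1/k)/2)


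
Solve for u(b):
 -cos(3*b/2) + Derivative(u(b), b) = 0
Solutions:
 u(b) = C1 + 2*sin(3*b/2)/3


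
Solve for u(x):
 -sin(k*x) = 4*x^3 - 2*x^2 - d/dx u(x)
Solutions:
 u(x) = C1 + x^4 - 2*x^3/3 - cos(k*x)/k


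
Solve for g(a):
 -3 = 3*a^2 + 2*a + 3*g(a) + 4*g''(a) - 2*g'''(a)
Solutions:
 g(a) = C1*exp(a*(-2^(1/3)*(9*sqrt(145) + 113)^(1/3) - 8*2^(2/3)/(9*sqrt(145) + 113)^(1/3) + 8)/12)*sin(2^(1/3)*sqrt(3)*a*(-(9*sqrt(145) + 113)^(1/3) + 8*2^(1/3)/(9*sqrt(145) + 113)^(1/3))/12) + C2*exp(a*(-2^(1/3)*(9*sqrt(145) + 113)^(1/3) - 8*2^(2/3)/(9*sqrt(145) + 113)^(1/3) + 8)/12)*cos(2^(1/3)*sqrt(3)*a*(-(9*sqrt(145) + 113)^(1/3) + 8*2^(1/3)/(9*sqrt(145) + 113)^(1/3))/12) + C3*exp(a*(8*2^(2/3)/(9*sqrt(145) + 113)^(1/3) + 4 + 2^(1/3)*(9*sqrt(145) + 113)^(1/3))/6) - a^2 - 2*a/3 + 5/3


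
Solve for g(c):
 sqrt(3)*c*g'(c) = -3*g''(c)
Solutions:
 g(c) = C1 + C2*erf(sqrt(2)*3^(3/4)*c/6)


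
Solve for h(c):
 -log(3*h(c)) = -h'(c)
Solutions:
 -Integral(1/(log(_y) + log(3)), (_y, h(c))) = C1 - c


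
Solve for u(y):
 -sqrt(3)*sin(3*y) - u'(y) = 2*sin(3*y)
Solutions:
 u(y) = C1 + sqrt(3)*cos(3*y)/3 + 2*cos(3*y)/3


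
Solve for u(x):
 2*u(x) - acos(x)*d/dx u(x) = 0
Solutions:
 u(x) = C1*exp(2*Integral(1/acos(x), x))


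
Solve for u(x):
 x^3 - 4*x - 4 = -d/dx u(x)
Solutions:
 u(x) = C1 - x^4/4 + 2*x^2 + 4*x


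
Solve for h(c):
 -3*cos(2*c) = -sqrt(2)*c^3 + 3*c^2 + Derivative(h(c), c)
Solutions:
 h(c) = C1 + sqrt(2)*c^4/4 - c^3 - 3*sin(2*c)/2


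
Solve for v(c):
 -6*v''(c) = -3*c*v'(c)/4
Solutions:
 v(c) = C1 + C2*erfi(c/4)
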